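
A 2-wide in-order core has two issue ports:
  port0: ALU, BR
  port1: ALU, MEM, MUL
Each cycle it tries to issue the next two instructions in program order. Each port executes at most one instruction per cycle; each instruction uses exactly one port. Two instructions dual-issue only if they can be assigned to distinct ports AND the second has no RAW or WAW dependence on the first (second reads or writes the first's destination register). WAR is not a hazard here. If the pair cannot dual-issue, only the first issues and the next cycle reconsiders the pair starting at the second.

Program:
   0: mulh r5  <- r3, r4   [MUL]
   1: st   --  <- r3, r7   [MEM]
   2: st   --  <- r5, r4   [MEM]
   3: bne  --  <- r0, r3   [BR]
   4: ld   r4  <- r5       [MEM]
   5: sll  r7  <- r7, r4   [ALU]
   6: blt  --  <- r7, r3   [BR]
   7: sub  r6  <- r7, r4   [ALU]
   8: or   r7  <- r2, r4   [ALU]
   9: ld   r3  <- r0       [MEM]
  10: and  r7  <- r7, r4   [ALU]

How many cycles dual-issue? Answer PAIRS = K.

  cy0 -> i0 (mulh.MUL) no-port MUL/MEM
  cy1 -> i1 (st.MEM) no-port MEM/MEM
  cy2 -> i2+i3 (st.MEM bne.BR) 2-wide
  cy3 -> i4 (ld.MEM) RAW r4
  cy4 -> i5 (sll.ALU) RAW r7
  cy5 -> i6+i7 (blt.BR sub.ALU) 2-wide
  cy6 -> i8+i9 (or.ALU ld.MEM) 2-wide
  cy7 -> i10 (and.ALU) tail

PAIRS = 3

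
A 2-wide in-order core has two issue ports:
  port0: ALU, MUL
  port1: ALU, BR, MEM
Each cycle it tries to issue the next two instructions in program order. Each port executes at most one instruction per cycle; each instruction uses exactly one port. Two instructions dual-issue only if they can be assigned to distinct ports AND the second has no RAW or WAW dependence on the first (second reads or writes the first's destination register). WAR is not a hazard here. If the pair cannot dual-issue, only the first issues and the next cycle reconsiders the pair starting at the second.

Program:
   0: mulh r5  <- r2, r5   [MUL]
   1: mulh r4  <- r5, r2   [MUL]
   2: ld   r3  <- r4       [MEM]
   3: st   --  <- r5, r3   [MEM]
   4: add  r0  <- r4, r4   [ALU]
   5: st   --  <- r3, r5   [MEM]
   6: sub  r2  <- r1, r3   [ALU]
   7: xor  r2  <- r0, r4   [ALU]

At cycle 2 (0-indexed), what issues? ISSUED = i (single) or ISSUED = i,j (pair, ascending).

ISSUED = 2

[0] i0  mulh  -- no-port MUL/MUL
[1] i1  mulh  -- RAW r4
[2] i2  ld  -- no-port MEM/MEM
[3] i3&i4  st/add  -- dual
[4] i5&i6  st/sub  -- dual
[5] i7  xor  -- tail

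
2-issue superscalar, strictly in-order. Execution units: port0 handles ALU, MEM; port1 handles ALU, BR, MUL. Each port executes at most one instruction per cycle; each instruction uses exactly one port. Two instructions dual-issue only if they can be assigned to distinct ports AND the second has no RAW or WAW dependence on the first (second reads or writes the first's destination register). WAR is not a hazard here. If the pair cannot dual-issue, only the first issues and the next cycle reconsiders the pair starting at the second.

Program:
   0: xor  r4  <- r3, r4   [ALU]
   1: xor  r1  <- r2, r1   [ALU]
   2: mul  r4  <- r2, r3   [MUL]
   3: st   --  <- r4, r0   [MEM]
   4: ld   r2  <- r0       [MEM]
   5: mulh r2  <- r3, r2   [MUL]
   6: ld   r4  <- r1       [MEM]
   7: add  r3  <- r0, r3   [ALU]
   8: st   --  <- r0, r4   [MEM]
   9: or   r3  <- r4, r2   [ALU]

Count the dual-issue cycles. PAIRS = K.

  cy0 -> i0+i1 (xor.ALU;xor.ALU) 2-wide
  cy1 -> i2 (mul.MUL) RAW r4
  cy2 -> i3 (st.MEM) no-port MEM/MEM
  cy3 -> i4 (ld.MEM) RAW+WAW r2
  cy4 -> i5+i6 (mulh.MUL;ld.MEM) 2-wide
  cy5 -> i7+i8 (add.ALU;st.MEM) 2-wide
  cy6 -> i9 (or.ALU) tail

PAIRS = 3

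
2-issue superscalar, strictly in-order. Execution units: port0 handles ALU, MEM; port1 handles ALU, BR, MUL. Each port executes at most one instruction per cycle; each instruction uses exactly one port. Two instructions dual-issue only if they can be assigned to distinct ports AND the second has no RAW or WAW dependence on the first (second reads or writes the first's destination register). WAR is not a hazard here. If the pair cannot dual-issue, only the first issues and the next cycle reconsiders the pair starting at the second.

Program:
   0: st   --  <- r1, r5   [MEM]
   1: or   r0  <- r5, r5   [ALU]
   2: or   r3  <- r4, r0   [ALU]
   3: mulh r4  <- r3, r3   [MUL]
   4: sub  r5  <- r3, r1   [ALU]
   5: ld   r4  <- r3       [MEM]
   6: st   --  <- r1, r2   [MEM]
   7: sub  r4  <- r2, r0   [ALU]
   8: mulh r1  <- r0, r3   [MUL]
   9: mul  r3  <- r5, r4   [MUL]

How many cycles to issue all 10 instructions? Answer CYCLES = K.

0. st.MEM or.ALU @i0+i1  | 2-wide
1. or.ALU @i2  | RAW r3
2. mulh.MUL sub.ALU @i3+i4  | 2-wide
3. ld.MEM @i5  | no-port MEM/MEM
4. st.MEM sub.ALU @i6+i7  | 2-wide
5. mulh.MUL @i8  | no-port MUL/MUL
6. mul.MUL @i9  | tail

CYCLES = 7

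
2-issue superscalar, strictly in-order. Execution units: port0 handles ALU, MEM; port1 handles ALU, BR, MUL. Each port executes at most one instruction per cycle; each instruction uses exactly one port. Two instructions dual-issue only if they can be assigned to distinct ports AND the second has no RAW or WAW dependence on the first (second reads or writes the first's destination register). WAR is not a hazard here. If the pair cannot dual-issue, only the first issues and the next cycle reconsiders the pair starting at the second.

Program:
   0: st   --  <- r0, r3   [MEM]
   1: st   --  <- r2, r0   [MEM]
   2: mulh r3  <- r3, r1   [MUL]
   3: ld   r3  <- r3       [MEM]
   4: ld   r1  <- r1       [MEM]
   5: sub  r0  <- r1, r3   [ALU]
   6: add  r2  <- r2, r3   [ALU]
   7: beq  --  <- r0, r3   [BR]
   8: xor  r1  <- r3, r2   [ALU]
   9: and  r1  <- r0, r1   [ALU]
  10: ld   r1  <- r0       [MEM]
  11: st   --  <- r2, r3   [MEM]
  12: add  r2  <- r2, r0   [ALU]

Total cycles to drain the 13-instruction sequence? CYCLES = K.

CYCLES = 9

c0: i0 st.MEM  no-port MEM/MEM
c1: i1&i2 st.MEM+mulh.MUL  dual
c2: i3 ld.MEM  no-port MEM/MEM
c3: i4 ld.MEM  RAW r1
c4: i5&i6 sub.ALU+add.ALU  dual
c5: i7&i8 beq.BR+xor.ALU  dual
c6: i9 and.ALU  WAW r1
c7: i10 ld.MEM  no-port MEM/MEM
c8: i11&i12 st.MEM+add.ALU  dual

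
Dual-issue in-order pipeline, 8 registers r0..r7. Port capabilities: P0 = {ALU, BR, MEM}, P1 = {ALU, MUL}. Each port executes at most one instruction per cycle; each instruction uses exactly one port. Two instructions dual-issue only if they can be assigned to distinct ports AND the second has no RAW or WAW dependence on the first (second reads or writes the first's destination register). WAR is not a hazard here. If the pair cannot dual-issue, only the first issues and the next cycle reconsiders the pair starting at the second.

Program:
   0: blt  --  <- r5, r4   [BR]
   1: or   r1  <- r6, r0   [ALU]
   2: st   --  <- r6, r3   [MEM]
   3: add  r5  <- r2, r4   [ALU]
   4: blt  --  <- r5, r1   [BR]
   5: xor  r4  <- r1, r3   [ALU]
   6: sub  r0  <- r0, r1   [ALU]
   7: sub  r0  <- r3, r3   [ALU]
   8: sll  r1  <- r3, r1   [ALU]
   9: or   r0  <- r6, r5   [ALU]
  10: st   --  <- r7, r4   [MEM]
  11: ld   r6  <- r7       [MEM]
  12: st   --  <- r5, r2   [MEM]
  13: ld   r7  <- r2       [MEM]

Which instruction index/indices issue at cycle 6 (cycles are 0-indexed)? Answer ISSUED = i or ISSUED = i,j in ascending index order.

t=0 i0,i1:blt.BR+or.ALU ; 2-wide
t=1 i2,i3:st.MEM+add.ALU ; 2-wide
t=2 i4,i5:blt.BR+xor.ALU ; 2-wide
t=3 i6:sub.ALU ; WAW r0
t=4 i7,i8:sub.ALU+sll.ALU ; 2-wide
t=5 i9,i10:or.ALU+st.MEM ; 2-wide
t=6 i11:ld.MEM ; no-port MEM/MEM
t=7 i12:st.MEM ; no-port MEM/MEM
t=8 i13:ld.MEM ; tail

ISSUED = 11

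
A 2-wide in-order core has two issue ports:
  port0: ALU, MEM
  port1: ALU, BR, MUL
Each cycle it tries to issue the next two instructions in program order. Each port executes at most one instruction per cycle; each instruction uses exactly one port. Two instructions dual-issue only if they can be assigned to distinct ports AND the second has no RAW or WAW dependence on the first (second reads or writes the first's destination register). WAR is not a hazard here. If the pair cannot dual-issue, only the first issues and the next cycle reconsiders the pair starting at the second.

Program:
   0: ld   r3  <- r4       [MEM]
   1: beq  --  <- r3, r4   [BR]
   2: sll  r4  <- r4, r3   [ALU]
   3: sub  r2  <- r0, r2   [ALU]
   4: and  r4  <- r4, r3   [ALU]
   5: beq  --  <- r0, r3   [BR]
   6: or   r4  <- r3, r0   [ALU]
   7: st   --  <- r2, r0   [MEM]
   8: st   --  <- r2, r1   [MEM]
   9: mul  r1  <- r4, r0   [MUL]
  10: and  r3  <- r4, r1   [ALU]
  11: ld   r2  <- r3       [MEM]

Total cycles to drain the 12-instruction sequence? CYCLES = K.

t=0 i0:ld.MEM ; RAW r3
t=1 i1/i2:beq.BR;sll.ALU ; pair
t=2 i3/i4:sub.ALU;and.ALU ; pair
t=3 i5/i6:beq.BR;or.ALU ; pair
t=4 i7:st.MEM ; no-port MEM/MEM
t=5 i8/i9:st.MEM;mul.MUL ; pair
t=6 i10:and.ALU ; RAW r3
t=7 i11:ld.MEM ; tail

CYCLES = 8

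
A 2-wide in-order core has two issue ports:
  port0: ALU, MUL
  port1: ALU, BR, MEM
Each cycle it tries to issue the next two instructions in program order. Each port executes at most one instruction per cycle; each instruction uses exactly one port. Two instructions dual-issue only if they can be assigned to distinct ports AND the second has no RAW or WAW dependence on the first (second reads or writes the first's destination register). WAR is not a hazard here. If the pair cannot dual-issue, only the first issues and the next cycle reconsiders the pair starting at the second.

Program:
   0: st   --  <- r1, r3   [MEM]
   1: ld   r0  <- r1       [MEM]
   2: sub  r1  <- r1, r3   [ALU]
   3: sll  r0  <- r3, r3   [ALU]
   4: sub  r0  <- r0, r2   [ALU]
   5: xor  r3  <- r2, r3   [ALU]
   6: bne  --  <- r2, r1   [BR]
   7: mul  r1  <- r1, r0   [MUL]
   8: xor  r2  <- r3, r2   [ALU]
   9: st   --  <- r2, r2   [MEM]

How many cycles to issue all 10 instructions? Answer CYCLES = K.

[0] i0  st.MEM  -- no-port MEM/MEM
[1] i1+i2  ld.MEM sub.ALU  -- dual
[2] i3  sll.ALU  -- RAW+WAW r0
[3] i4+i5  sub.ALU xor.ALU  -- dual
[4] i6+i7  bne.BR mul.MUL  -- dual
[5] i8  xor.ALU  -- RAW r2
[6] i9  st.MEM  -- tail

CYCLES = 7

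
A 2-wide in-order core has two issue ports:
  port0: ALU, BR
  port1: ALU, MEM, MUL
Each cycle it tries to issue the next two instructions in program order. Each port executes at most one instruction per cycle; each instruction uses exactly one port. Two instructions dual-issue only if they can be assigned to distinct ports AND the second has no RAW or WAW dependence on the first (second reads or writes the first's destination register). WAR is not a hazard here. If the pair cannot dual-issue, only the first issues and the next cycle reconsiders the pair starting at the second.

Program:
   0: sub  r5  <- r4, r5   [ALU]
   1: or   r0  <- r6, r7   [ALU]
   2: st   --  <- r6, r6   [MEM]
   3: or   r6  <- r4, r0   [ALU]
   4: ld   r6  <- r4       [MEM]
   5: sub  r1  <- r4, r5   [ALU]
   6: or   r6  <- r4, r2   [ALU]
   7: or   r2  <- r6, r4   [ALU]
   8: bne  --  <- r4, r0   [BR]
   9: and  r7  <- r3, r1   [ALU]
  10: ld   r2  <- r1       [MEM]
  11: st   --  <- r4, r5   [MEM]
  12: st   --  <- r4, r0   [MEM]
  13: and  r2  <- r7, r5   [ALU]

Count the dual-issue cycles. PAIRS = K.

PAIRS = 6

0. sub+or @i0+i1  | pair
1. st+or @i2+i3  | pair
2. ld+sub @i4+i5  | pair
3. or @i6  | RAW r6
4. or+bne @i7+i8  | pair
5. and+ld @i9+i10  | pair
6. st @i11  | no-port MEM/MEM
7. st+and @i12+i13  | pair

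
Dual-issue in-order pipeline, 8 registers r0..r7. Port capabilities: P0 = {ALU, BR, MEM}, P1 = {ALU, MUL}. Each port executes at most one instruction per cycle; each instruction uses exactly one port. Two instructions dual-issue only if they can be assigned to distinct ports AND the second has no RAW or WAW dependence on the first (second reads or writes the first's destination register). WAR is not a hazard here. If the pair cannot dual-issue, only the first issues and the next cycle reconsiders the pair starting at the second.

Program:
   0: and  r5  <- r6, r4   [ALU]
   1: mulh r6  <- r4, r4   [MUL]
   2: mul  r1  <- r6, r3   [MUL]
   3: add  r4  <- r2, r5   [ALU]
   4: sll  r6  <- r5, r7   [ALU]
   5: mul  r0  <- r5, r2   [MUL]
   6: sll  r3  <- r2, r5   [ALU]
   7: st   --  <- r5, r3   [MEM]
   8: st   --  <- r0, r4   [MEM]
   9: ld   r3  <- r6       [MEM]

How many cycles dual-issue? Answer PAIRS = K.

PAIRS = 3

c0: i0&i1 and.ALU;mulh.MUL  2-wide
c1: i2&i3 mul.MUL;add.ALU  2-wide
c2: i4&i5 sll.ALU;mul.MUL  2-wide
c3: i6 sll.ALU  RAW r3
c4: i7 st.MEM  no-port MEM/MEM
c5: i8 st.MEM  no-port MEM/MEM
c6: i9 ld.MEM  tail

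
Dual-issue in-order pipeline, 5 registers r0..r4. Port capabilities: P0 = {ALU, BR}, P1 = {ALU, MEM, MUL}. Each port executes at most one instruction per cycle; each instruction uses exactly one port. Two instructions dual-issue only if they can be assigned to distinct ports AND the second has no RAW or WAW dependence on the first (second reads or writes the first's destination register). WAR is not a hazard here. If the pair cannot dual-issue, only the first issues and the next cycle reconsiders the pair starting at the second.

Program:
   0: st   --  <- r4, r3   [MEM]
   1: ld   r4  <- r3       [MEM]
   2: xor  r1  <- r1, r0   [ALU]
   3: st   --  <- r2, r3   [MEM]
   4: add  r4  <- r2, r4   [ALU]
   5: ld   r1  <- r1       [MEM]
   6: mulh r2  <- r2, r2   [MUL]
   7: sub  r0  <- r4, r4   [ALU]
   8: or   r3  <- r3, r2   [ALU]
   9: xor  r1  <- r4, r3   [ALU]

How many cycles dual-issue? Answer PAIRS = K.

PAIRS = 3

#0 head=0: st i0 no-port MEM/MEM
#1 head=1: ld/xor i1&i2 pair
#2 head=3: st/add i3&i4 pair
#3 head=5: ld i5 no-port MEM/MUL
#4 head=6: mulh/sub i6&i7 pair
#5 head=8: or i8 RAW r3
#6 head=9: xor i9 tail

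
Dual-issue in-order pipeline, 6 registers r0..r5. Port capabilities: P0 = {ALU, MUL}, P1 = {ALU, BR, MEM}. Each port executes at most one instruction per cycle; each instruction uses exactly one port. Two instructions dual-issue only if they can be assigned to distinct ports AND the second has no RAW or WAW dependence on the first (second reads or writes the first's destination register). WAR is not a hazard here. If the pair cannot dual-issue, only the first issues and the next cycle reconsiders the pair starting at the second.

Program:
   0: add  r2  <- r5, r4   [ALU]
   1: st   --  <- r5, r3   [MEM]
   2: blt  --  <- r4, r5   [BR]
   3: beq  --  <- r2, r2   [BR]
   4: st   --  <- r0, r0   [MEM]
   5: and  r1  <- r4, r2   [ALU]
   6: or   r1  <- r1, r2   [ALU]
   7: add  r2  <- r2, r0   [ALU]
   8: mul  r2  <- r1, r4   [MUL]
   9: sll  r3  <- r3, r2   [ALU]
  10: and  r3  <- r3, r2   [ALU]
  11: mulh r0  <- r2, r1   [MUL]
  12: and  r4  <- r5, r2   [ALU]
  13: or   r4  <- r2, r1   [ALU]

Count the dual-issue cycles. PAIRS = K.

PAIRS = 4

0. add/st @i0&i1  | 2-wide
1. blt @i2  | no-port BR/BR
2. beq @i3  | no-port BR/MEM
3. st/and @i4&i5  | 2-wide
4. or/add @i6&i7  | 2-wide
5. mul @i8  | RAW r2
6. sll @i9  | RAW+WAW r3
7. and/mulh @i10&i11  | 2-wide
8. and @i12  | WAW r4
9. or @i13  | tail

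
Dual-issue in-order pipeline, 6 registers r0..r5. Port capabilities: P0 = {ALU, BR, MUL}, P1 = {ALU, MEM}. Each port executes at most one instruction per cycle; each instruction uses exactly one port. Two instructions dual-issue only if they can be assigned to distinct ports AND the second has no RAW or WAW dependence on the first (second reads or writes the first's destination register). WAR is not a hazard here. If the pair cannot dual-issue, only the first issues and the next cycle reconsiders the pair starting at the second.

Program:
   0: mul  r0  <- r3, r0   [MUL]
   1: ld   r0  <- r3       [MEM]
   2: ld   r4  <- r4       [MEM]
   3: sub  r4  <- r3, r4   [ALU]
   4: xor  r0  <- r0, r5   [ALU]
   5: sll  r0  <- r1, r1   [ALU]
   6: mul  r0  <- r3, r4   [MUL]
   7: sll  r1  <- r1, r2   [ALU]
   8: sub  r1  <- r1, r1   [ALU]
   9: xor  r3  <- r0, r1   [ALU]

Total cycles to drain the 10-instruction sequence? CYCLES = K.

t=0 i0:mul.MUL ; WAW r0
t=1 i1:ld.MEM ; no-port MEM/MEM
t=2 i2:ld.MEM ; RAW+WAW r4
t=3 i3+i4:sub.ALU xor.ALU ; pair
t=4 i5:sll.ALU ; WAW r0
t=5 i6+i7:mul.MUL sll.ALU ; pair
t=6 i8:sub.ALU ; RAW r1
t=7 i9:xor.ALU ; tail

CYCLES = 8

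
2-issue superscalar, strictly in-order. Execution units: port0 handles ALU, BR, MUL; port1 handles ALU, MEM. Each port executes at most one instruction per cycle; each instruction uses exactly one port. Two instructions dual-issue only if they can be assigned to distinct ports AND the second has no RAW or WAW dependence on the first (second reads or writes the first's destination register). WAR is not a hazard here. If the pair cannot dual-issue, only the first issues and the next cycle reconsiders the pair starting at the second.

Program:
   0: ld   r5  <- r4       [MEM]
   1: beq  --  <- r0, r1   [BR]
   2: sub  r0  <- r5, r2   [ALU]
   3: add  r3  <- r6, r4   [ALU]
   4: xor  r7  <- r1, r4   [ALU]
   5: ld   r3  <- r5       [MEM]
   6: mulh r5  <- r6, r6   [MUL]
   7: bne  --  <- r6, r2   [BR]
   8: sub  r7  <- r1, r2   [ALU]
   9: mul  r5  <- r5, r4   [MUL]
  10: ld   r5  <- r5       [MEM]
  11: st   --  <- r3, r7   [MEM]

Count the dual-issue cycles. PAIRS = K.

0. ld.MEM/beq.BR @i0&i1  | pair
1. sub.ALU/add.ALU @i2&i3  | pair
2. xor.ALU/ld.MEM @i4&i5  | pair
3. mulh.MUL @i6  | no-port MUL/BR
4. bne.BR/sub.ALU @i7&i8  | pair
5. mul.MUL @i9  | RAW+WAW r5
6. ld.MEM @i10  | no-port MEM/MEM
7. st.MEM @i11  | tail

PAIRS = 4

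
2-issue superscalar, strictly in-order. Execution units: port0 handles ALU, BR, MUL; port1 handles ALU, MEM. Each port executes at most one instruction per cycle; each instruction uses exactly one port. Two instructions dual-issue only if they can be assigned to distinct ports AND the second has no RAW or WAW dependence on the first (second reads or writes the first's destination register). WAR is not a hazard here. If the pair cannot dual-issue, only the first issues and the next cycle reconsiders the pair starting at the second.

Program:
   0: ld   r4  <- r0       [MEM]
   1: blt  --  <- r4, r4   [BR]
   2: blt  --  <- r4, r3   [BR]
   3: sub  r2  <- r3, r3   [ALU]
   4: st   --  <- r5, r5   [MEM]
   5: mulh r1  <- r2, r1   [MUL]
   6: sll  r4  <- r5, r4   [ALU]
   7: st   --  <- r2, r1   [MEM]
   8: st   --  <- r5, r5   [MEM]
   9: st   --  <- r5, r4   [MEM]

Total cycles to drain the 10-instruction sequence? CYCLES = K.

CYCLES = 7

  cy0 -> i0 (ld.MEM) RAW r4
  cy1 -> i1 (blt.BR) no-port BR/BR
  cy2 -> i2,i3 (blt.BR;sub.ALU) pair
  cy3 -> i4,i5 (st.MEM;mulh.MUL) pair
  cy4 -> i6,i7 (sll.ALU;st.MEM) pair
  cy5 -> i8 (st.MEM) no-port MEM/MEM
  cy6 -> i9 (st.MEM) tail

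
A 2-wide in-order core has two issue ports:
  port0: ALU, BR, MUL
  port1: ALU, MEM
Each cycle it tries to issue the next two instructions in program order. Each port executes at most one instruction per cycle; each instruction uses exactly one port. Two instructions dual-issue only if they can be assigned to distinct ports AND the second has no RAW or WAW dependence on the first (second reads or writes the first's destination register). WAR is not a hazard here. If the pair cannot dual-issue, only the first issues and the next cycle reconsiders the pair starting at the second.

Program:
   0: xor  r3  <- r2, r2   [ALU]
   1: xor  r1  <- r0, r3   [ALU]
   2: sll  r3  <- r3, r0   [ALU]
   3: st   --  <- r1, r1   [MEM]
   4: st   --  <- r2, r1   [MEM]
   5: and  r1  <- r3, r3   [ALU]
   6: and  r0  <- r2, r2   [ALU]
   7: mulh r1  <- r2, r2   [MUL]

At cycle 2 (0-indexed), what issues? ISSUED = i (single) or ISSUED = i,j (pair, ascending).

ISSUED = 3

#0 head=0: xor i0 RAW r3
#1 head=1: xor sll i1/i2 dual
#2 head=3: st i3 no-port MEM/MEM
#3 head=4: st and i4/i5 dual
#4 head=6: and mulh i6/i7 dual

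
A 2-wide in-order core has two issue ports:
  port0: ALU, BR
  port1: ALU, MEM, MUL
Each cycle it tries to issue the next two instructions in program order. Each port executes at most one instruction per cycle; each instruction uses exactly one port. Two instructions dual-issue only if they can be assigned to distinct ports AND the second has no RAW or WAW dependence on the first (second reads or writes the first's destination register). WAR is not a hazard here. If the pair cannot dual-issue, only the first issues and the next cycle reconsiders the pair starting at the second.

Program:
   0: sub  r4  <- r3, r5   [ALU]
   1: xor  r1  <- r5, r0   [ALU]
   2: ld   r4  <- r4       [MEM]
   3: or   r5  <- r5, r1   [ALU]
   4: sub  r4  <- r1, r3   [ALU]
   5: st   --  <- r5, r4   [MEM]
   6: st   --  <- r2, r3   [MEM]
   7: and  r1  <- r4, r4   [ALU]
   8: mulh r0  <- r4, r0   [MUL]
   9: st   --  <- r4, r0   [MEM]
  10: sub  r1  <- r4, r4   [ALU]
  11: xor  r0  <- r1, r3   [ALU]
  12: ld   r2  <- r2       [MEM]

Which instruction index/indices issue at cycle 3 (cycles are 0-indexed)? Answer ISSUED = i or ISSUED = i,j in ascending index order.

t=0 i0/i1:sub.ALU;xor.ALU ; pair
t=1 i2/i3:ld.MEM;or.ALU ; pair
t=2 i4:sub.ALU ; RAW r4
t=3 i5:st.MEM ; no-port MEM/MEM
t=4 i6/i7:st.MEM;and.ALU ; pair
t=5 i8:mulh.MUL ; no-port MUL/MEM
t=6 i9/i10:st.MEM;sub.ALU ; pair
t=7 i11/i12:xor.ALU;ld.MEM ; pair

ISSUED = 5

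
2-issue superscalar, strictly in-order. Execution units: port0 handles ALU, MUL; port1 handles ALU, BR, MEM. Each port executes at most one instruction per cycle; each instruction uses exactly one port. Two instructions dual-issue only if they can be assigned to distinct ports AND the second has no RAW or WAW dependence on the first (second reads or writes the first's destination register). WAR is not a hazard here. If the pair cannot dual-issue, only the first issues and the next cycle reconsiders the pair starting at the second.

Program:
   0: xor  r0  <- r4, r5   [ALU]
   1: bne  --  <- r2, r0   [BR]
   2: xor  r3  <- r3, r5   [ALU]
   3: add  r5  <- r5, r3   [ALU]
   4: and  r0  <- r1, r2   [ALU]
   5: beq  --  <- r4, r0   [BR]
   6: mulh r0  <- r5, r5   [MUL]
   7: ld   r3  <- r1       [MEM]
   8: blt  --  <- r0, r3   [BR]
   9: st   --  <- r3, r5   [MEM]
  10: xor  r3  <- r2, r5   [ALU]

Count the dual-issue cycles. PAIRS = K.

PAIRS = 4

[0] i0  xor  -- RAW r0
[1] i1&i2  bne+xor  -- pair
[2] i3&i4  add+and  -- pair
[3] i5&i6  beq+mulh  -- pair
[4] i7  ld  -- no-port MEM/BR
[5] i8  blt  -- no-port BR/MEM
[6] i9&i10  st+xor  -- pair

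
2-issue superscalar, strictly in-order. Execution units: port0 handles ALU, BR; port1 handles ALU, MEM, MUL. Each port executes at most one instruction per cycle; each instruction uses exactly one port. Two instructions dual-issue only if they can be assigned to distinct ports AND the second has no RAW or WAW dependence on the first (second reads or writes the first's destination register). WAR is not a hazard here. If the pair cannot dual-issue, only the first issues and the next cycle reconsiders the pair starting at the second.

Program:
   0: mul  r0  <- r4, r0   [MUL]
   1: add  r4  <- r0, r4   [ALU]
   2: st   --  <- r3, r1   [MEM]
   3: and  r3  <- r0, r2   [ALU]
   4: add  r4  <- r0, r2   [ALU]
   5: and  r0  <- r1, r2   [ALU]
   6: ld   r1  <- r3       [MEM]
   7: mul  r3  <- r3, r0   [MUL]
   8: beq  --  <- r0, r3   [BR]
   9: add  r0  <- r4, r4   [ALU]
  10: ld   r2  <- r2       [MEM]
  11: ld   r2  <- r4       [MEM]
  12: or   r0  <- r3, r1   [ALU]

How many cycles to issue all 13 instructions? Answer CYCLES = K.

CYCLES = 8

[0] i0  mul  -- RAW r0
[1] i1/i2  add st  -- 2-wide
[2] i3/i4  and add  -- 2-wide
[3] i5/i6  and ld  -- 2-wide
[4] i7  mul  -- RAW r3
[5] i8/i9  beq add  -- 2-wide
[6] i10  ld  -- no-port MEM/MEM
[7] i11/i12  ld or  -- 2-wide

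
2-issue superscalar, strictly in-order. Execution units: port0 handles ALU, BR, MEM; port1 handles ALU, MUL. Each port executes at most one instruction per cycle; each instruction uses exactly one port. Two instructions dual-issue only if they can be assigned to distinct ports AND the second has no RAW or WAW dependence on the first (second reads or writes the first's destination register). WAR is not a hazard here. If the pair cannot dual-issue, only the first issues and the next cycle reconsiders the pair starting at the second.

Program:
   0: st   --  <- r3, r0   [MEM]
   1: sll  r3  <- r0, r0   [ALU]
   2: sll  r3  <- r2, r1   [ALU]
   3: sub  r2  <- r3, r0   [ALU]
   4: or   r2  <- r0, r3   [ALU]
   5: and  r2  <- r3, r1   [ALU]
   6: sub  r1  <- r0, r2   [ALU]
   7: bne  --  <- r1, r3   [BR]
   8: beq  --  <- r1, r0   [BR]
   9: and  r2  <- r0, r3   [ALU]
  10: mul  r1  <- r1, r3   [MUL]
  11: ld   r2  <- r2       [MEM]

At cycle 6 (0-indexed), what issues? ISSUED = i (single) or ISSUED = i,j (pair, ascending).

[0] i0&i1  st.MEM+sll.ALU  -- pair
[1] i2  sll.ALU  -- RAW r3
[2] i3  sub.ALU  -- WAW r2
[3] i4  or.ALU  -- WAW r2
[4] i5  and.ALU  -- RAW r2
[5] i6  sub.ALU  -- RAW r1
[6] i7  bne.BR  -- no-port BR/BR
[7] i8&i9  beq.BR+and.ALU  -- pair
[8] i10&i11  mul.MUL+ld.MEM  -- pair

ISSUED = 7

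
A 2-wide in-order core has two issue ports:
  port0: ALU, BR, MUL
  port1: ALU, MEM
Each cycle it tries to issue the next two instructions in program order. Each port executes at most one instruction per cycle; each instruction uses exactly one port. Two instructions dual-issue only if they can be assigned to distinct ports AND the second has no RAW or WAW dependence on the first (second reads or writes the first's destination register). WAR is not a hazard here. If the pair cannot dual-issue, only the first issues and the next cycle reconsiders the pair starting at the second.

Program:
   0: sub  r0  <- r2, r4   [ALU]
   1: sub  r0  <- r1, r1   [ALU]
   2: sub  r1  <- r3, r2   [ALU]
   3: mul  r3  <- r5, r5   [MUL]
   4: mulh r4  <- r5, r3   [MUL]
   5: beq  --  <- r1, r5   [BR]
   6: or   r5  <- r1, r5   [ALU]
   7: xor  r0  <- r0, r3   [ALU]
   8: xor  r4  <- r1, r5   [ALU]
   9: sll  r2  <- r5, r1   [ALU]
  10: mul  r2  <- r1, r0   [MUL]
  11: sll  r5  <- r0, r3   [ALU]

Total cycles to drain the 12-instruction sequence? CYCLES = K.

  cy0 -> i0 (sub) WAW r0
  cy1 -> i1&i2 (sub+sub) dual
  cy2 -> i3 (mul) no-port MUL/MUL
  cy3 -> i4 (mulh) no-port MUL/BR
  cy4 -> i5&i6 (beq+or) dual
  cy5 -> i7&i8 (xor+xor) dual
  cy6 -> i9 (sll) WAW r2
  cy7 -> i10&i11 (mul+sll) dual

CYCLES = 8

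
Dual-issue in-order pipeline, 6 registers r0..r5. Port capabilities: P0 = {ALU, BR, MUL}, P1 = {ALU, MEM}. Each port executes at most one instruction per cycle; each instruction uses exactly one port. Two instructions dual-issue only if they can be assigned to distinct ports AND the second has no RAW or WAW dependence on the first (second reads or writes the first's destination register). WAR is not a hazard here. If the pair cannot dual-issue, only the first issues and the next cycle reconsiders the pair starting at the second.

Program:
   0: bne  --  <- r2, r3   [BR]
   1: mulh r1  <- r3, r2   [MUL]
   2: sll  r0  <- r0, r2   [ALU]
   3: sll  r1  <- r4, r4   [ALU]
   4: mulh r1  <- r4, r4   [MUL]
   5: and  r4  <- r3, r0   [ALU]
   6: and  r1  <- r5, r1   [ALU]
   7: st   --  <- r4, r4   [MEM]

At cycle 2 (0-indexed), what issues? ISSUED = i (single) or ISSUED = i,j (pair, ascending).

ISSUED = 3

  cy0 -> i0 (bne.BR) no-port BR/MUL
  cy1 -> i1,i2 (mulh.MUL;sll.ALU) pair
  cy2 -> i3 (sll.ALU) WAW r1
  cy3 -> i4,i5 (mulh.MUL;and.ALU) pair
  cy4 -> i6,i7 (and.ALU;st.MEM) pair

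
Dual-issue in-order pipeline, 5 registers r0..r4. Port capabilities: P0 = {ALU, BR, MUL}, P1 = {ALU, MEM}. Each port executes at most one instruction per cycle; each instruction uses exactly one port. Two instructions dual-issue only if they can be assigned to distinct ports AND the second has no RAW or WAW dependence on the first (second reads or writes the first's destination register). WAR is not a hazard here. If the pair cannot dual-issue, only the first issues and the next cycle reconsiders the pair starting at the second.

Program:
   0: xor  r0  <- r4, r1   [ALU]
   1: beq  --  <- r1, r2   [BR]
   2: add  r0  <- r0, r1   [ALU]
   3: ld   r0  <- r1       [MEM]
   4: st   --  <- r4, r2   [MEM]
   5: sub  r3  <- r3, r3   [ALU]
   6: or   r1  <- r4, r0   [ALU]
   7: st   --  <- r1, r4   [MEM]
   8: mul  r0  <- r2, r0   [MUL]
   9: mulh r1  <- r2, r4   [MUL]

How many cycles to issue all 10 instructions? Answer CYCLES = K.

t=0 i0+i1:xor.ALU;beq.BR ; 2-wide
t=1 i2:add.ALU ; WAW r0
t=2 i3:ld.MEM ; no-port MEM/MEM
t=3 i4+i5:st.MEM;sub.ALU ; 2-wide
t=4 i6:or.ALU ; RAW r1
t=5 i7+i8:st.MEM;mul.MUL ; 2-wide
t=6 i9:mulh.MUL ; tail

CYCLES = 7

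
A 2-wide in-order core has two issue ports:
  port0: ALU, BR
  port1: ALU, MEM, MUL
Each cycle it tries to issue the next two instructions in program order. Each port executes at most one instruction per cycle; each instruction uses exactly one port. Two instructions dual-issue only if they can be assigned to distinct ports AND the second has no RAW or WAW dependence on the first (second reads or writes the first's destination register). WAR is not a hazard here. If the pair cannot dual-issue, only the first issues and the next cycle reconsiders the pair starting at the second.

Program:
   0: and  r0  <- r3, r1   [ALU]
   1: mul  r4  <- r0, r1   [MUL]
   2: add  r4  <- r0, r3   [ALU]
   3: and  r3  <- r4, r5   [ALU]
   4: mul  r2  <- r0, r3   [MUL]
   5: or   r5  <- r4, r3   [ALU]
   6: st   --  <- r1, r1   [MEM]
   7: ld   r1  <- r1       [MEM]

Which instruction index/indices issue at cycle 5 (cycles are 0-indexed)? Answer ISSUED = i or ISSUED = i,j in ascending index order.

ISSUED = 6

c0: i0 and.ALU  RAW r0
c1: i1 mul.MUL  WAW r4
c2: i2 add.ALU  RAW r4
c3: i3 and.ALU  RAW r3
c4: i4/i5 mul.MUL/or.ALU  pair
c5: i6 st.MEM  no-port MEM/MEM
c6: i7 ld.MEM  tail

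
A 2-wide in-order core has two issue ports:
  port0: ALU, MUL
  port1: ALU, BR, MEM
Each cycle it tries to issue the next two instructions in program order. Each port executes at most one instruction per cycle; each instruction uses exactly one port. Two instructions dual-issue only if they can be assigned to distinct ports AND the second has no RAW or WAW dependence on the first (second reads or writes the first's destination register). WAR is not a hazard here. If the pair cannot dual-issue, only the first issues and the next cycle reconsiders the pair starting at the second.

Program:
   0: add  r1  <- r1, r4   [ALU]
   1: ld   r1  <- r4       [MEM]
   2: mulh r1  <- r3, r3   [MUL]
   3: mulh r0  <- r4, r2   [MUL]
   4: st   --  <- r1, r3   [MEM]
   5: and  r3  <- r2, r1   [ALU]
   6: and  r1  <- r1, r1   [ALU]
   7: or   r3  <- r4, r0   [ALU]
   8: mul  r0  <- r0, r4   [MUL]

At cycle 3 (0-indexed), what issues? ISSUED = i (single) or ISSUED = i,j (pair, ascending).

t=0 i0:add.ALU ; WAW r1
t=1 i1:ld.MEM ; WAW r1
t=2 i2:mulh.MUL ; no-port MUL/MUL
t=3 i3&i4:mulh.MUL st.MEM ; pair
t=4 i5&i6:and.ALU and.ALU ; pair
t=5 i7&i8:or.ALU mul.MUL ; pair

ISSUED = 3,4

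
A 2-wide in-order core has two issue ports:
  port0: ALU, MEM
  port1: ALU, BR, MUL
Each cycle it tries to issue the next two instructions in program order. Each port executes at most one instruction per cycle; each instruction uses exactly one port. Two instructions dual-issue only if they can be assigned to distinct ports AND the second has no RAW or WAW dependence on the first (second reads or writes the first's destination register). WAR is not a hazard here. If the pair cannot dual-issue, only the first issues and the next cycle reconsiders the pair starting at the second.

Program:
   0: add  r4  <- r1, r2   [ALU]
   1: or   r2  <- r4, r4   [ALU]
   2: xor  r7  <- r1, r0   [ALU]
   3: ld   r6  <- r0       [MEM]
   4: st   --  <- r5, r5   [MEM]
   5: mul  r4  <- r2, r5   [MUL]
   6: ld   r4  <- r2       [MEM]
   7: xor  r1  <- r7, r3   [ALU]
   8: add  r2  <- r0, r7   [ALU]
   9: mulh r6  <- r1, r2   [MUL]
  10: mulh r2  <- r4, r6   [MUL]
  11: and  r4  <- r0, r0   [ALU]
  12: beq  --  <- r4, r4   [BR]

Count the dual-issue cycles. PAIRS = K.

PAIRS = 4

0. add @i0  | RAW r4
1. or;xor @i1&i2  | pair
2. ld @i3  | no-port MEM/MEM
3. st;mul @i4&i5  | pair
4. ld;xor @i6&i7  | pair
5. add @i8  | RAW r2
6. mulh @i9  | no-port MUL/MUL
7. mulh;and @i10&i11  | pair
8. beq @i12  | tail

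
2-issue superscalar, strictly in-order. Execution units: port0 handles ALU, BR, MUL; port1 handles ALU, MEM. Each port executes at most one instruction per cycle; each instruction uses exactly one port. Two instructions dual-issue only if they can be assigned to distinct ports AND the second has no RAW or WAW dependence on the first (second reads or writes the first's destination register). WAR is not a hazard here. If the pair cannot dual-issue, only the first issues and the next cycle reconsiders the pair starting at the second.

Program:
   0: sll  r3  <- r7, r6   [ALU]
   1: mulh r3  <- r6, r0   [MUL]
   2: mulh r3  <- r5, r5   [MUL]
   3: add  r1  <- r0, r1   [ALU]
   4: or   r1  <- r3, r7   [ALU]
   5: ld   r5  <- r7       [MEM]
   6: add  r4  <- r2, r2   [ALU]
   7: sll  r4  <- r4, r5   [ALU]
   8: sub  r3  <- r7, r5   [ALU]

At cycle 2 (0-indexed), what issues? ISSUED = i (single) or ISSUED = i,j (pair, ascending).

0. sll @i0  | WAW r3
1. mulh @i1  | no-port MUL/MUL
2. mulh/add @i2/i3  | 2-wide
3. or/ld @i4/i5  | 2-wide
4. add @i6  | RAW+WAW r4
5. sll/sub @i7/i8  | 2-wide

ISSUED = 2,3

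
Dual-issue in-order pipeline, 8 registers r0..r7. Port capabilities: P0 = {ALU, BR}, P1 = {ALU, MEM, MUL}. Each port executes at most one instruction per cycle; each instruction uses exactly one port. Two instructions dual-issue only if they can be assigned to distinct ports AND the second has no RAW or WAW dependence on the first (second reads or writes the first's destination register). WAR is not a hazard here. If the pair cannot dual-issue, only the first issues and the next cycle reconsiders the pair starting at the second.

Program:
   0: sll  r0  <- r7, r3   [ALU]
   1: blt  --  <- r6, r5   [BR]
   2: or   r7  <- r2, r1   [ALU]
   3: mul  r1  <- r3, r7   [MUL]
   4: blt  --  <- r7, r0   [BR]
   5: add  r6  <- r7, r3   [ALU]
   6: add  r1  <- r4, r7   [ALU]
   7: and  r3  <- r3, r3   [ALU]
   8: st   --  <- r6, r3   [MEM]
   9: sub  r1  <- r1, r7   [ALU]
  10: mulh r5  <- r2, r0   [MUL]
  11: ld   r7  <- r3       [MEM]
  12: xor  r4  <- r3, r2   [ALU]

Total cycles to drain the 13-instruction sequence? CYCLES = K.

CYCLES = 8

0. sll.ALU/blt.BR @i0/i1  | 2-wide
1. or.ALU @i2  | RAW r7
2. mul.MUL/blt.BR @i3/i4  | 2-wide
3. add.ALU/add.ALU @i5/i6  | 2-wide
4. and.ALU @i7  | RAW r3
5. st.MEM/sub.ALU @i8/i9  | 2-wide
6. mulh.MUL @i10  | no-port MUL/MEM
7. ld.MEM/xor.ALU @i11/i12  | 2-wide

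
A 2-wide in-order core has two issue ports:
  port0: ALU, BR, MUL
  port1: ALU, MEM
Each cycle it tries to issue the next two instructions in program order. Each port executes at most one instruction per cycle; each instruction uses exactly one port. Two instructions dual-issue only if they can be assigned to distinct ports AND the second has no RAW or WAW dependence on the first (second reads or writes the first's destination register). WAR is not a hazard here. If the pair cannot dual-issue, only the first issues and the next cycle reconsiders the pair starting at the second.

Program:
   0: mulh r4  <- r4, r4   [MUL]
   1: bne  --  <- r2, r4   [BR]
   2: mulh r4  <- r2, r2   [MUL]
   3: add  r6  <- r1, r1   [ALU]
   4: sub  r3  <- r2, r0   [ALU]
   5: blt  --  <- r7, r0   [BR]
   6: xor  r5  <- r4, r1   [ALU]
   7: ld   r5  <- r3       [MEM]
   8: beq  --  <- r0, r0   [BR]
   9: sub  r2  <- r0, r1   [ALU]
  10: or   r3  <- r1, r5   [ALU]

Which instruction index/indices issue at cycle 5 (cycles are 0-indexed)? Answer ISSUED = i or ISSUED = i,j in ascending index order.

ISSUED = 7,8

  cy0 -> i0 (mulh.MUL) no-port MUL/BR
  cy1 -> i1 (bne.BR) no-port BR/MUL
  cy2 -> i2,i3 (mulh.MUL;add.ALU) pair
  cy3 -> i4,i5 (sub.ALU;blt.BR) pair
  cy4 -> i6 (xor.ALU) WAW r5
  cy5 -> i7,i8 (ld.MEM;beq.BR) pair
  cy6 -> i9,i10 (sub.ALU;or.ALU) pair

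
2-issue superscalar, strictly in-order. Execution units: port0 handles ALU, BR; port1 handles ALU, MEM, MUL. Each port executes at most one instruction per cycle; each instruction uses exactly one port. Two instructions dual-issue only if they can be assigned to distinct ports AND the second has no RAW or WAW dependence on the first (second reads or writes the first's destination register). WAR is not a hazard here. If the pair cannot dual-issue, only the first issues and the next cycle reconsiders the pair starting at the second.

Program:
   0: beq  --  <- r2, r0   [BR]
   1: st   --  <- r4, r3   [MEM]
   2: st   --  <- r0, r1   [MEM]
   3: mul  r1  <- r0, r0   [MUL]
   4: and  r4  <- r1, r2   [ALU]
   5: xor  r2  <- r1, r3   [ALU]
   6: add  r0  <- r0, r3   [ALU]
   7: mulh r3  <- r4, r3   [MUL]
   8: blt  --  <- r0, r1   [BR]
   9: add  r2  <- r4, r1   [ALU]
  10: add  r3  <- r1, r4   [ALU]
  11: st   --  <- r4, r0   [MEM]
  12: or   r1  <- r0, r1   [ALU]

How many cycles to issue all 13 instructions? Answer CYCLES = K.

t=0 i0+i1:beq.BR st.MEM ; pair
t=1 i2:st.MEM ; no-port MEM/MUL
t=2 i3:mul.MUL ; RAW r1
t=3 i4+i5:and.ALU xor.ALU ; pair
t=4 i6+i7:add.ALU mulh.MUL ; pair
t=5 i8+i9:blt.BR add.ALU ; pair
t=6 i10+i11:add.ALU st.MEM ; pair
t=7 i12:or.ALU ; tail

CYCLES = 8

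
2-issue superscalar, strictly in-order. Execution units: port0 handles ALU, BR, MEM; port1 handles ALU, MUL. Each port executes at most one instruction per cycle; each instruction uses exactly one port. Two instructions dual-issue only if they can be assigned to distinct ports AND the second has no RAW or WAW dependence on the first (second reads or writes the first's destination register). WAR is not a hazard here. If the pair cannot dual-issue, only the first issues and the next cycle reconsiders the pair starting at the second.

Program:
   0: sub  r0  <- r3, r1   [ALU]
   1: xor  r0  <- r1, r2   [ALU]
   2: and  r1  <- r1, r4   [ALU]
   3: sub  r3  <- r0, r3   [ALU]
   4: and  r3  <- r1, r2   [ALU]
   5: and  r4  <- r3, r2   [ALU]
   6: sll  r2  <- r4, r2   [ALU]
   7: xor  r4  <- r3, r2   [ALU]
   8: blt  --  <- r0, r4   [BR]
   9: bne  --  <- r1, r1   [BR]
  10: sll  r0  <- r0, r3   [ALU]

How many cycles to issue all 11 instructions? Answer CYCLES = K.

CYCLES = 9

  cy0 -> i0 (sub.ALU) WAW r0
  cy1 -> i1&i2 (xor.ALU+and.ALU) pair
  cy2 -> i3 (sub.ALU) WAW r3
  cy3 -> i4 (and.ALU) RAW r3
  cy4 -> i5 (and.ALU) RAW r4
  cy5 -> i6 (sll.ALU) RAW r2
  cy6 -> i7 (xor.ALU) RAW r4
  cy7 -> i8 (blt.BR) no-port BR/BR
  cy8 -> i9&i10 (bne.BR+sll.ALU) pair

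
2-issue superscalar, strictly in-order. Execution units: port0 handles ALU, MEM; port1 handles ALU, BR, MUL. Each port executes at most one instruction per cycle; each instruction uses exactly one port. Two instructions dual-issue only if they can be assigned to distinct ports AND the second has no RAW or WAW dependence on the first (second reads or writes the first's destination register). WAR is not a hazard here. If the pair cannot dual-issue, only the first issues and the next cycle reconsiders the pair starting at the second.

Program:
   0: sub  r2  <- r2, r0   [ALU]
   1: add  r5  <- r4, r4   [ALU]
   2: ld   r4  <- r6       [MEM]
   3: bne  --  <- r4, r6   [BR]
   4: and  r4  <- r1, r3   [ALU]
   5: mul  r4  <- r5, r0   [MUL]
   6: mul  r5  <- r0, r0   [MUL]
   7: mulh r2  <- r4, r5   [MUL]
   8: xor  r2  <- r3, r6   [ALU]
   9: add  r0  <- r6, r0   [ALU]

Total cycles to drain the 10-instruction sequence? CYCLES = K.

CYCLES = 7

c0: i0,i1 sub;add  pair
c1: i2 ld  RAW r4
c2: i3,i4 bne;and  pair
c3: i5 mul  no-port MUL/MUL
c4: i6 mul  no-port MUL/MUL
c5: i7 mulh  WAW r2
c6: i8,i9 xor;add  pair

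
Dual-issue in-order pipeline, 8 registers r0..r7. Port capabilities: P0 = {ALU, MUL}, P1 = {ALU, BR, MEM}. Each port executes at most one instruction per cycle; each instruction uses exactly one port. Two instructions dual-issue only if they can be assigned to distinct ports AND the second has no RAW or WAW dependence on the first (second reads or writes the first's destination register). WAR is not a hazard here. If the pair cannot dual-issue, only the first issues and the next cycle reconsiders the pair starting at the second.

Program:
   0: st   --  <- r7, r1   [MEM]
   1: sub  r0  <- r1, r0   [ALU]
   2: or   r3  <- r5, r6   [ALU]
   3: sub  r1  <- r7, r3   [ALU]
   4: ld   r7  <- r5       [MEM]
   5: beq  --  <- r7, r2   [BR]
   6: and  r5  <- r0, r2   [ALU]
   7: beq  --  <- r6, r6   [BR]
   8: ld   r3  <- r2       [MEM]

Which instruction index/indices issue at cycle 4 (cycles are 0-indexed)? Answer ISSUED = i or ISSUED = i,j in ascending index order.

  cy0 -> i0&i1 (st;sub) pair
  cy1 -> i2 (or) RAW r3
  cy2 -> i3&i4 (sub;ld) pair
  cy3 -> i5&i6 (beq;and) pair
  cy4 -> i7 (beq) no-port BR/MEM
  cy5 -> i8 (ld) tail

ISSUED = 7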